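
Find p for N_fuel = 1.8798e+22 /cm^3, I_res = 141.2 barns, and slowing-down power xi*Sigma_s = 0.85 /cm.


p = exp(-N * I * 1e-24 / (xi*Sigma_s))
p = exp(-1.8798e+22 * 141.2 * 1e-24 / 0.85)
p = 0.044039

0.044039


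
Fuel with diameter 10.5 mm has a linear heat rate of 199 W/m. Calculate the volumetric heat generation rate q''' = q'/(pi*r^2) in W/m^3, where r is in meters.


r = D / 2 / 1000 = 10.5 / 2 / 1000 = 0.00525 m
q''' = q' / (pi * r^2)
q''' = 199 / (pi * 0.00525^2)
q''' = 2.2982e+06 W/m^3

2.2982e+06


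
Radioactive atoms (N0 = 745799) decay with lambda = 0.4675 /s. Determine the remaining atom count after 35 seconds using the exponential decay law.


N = N0 * exp(-lambda * t)
N = 745799 * exp(-0.4675 * 35)
N = 0.058409

0.058409


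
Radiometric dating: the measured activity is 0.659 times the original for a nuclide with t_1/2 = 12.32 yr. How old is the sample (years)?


lambda = ln(2) / t_half = ln(2) / 12.32 = 0.05626195 /yr
t = -ln(A/A0) / lambda
t = -ln(0.659) / 0.05626195
t = 7.4123 yr

7.4123


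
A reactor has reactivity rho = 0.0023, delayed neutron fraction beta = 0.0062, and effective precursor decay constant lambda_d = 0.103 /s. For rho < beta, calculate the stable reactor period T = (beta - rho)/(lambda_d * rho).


T = (beta - rho) / (lambda_d * rho)
T = (0.0062 - 0.0023) / (0.103 * 0.0023)
T = 16.463 s

16.463


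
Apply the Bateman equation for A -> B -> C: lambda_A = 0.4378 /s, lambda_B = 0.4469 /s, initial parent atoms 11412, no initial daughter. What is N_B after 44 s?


N_B(t) = lambda_A * N_A0 / (lambda_B - lambda_A) * [exp(-lambda_A*t) - exp(-lambda_B*t)]
exp(-0.4378*44) = 4.306243e-09; exp(-0.4469*44) = 2.885407e-09
N_B = 0.4378 * 11412 / (0.4469 - 0.4378) * (4.306243e-09 - 2.885407e-09)
N_B = 7.8008e-04

7.8008e-04


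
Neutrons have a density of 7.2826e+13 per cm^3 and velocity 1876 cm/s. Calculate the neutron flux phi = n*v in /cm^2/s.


phi = n * v
phi = 7.2826e+13 * 1876
phi = 1.3662e+17 /cm^2/s

1.3662e+17


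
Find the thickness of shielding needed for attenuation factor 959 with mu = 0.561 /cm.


x = ln(factor) / mu
x = ln(959) / 0.561
x = 12.239 cm

12.239


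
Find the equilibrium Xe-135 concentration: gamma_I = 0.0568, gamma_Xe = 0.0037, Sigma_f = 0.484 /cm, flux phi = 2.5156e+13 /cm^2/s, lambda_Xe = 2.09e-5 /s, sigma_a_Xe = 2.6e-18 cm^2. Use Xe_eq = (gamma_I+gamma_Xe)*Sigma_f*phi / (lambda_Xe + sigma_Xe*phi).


Xe_eq = (gamma_I + gamma_Xe) * Sigma_f * phi / (lambda_Xe + sigma_Xe * phi)
Numerator = (0.0568 + 0.0037) * 0.484 * 2.5156e+13 = 7.366180e+11
Denominator = 2.09e-5 + 2.6e-18 * 2.5156e+13 = 8.630560e-05
Xe_eq = 7.366180e+11 / 8.630560e-05 = 8.5350e+15 /cm^3

8.5350e+15


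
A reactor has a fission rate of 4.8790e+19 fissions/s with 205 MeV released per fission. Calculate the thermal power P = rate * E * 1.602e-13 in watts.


P = fission_rate * E_MeV * 1.602e-13
P = 4.8790e+19 * 205 * 1.602e-13
P = 1.6023e+09 W

1.6023e+09


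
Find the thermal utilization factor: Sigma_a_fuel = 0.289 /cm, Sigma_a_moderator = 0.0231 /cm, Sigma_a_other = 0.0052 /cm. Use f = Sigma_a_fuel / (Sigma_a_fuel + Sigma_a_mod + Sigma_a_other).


f = Sigma_a_fuel / (Sigma_a_fuel + Sigma_a_mod + Sigma_a_other)
f = 0.289 / (0.289 + 0.0231 + 0.0052)
f = 0.91081

0.91081


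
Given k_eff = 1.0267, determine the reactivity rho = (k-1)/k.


rho = (k_eff - 1) / k_eff
rho = (1.0267 - 1) / 1.0267
rho = 0.026006

0.026006


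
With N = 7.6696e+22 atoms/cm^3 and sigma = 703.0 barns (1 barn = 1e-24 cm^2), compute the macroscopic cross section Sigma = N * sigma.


Sigma = N * sigma_barns * 1e-24
Sigma = 7.6696e+22 * 703.0 * 1e-24
Sigma = 53.917 /cm

53.917


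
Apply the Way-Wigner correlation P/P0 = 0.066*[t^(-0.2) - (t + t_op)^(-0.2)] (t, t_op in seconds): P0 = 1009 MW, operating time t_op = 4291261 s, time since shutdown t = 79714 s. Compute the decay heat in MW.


P/P0 = 0.066 * [t^(-0.2) - (t + t_op)^(-0.2)]
P/P0 = 0.066 * [79714^(-0.2) - (79714 + 4291261)^(-0.2)]
P/P0 = 0.066 * [0.1046389 - 0.04697690] = 0.003805692
P = 1009 * 0.003805692 = 3.8399 MW

3.8399


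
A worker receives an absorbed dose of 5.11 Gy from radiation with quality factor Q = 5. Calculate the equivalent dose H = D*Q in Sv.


H = D * Q
H = 5.11 * 5
H = 25.550 Sv

25.550


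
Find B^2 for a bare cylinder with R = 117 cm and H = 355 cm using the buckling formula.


B^2 = (2.405/R)^2 + (pi/H)^2
B^2 = (2.405/117)^2 + (pi/355)^2
B^2 = 5.0085e-04 /cm^2

5.0085e-04


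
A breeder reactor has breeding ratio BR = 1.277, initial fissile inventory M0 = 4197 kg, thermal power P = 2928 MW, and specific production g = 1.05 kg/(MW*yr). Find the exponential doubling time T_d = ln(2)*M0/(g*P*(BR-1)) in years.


Breeding gain G = BR - 1 = 1.277 - 1 = 0.277
Fissile production rate = g * P * G = 1.05 * 2928 * 0.277 = 851.6088 kg/yr
T_d = ln(2) * M0 / (g * P * G)
T_d = ln(2) * 4197 / 851.6088 = 3.4161 yr

3.4161


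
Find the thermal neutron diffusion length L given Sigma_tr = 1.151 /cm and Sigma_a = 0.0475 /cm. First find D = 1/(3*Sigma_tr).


D = 1 / (3 * Sigma_tr) = 1 / (3 * 1.151) = 0.2896032 cm
L = sqrt(D / Sigma_a)
L = sqrt(0.2896032 / 0.0475)
L = 2.4692 cm

2.4692


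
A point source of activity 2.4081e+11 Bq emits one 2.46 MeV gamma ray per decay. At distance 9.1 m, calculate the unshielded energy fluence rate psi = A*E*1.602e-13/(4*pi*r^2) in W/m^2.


psi = A * E * 1.602e-13 / (4*pi*r^2)
psi = 2.4081e+11 * 2.46 * 1.602e-13 / (4*pi*9.1^2)
psi = 9.1197e-05 W/m^2

9.1197e-05


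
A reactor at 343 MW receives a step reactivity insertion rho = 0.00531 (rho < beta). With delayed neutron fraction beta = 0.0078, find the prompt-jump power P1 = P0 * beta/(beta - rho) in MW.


P1/P0 = beta / (beta - rho)
P1/P0 = 0.0078 / (0.0078 - 0.00531) = 3.132530
P1 = 343 * 3.132530 = 1074.5 MW

1074.5


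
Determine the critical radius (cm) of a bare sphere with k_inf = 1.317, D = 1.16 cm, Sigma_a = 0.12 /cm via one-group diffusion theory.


L^2 = D / Sigma_a = 1.16 / 0.12 = 9.666667 cm^2
B_m^2 = (k_inf - 1) / L^2 = (1.317 - 1) / 9.666667 = 0.03279310 /cm^2
For a bare sphere: B_g = pi/R, so R_c = pi / sqrt(B_m^2)
R_c = pi / sqrt(0.03279310) = 17.348 cm

17.348


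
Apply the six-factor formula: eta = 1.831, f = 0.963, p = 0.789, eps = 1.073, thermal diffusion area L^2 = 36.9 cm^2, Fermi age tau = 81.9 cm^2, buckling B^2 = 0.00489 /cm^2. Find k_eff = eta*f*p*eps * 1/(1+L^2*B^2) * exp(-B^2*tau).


k_inf = eta*f*p*eps = 1.831*0.963*0.789*1.073 = 1.492765
P_TNL = 1/(1 + L^2*B^2) = 1/(1 + 36.9*0.00489) = 0.8471410
P_FNL = exp(-B^2*tau) = exp(-0.00489*81.9) = 0.6699910
k_eff = k_inf * P_TNL * P_FNL = 1.492765 * 0.8471410 * 0.6699910
k_eff = 0.84726

0.84726


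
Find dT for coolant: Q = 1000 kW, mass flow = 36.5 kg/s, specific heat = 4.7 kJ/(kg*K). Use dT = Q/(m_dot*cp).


dT = Q / (m_dot * cp)
dT = 1000 / (36.5 * 4.7)
dT = 5.8292 C

5.8292


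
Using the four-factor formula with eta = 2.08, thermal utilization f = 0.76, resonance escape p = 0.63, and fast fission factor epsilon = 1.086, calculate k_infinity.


k_inf = eta * f * p * epsilon
k_inf = 2.08 * 0.76 * 0.63 * 1.086
k_inf = 1.0816

1.0816


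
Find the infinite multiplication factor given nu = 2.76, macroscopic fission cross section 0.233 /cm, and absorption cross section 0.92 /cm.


k_inf = nu * Sigma_f / Sigma_a
k_inf = 2.76 * 0.233 / 0.92
k_inf = 0.69900

0.69900


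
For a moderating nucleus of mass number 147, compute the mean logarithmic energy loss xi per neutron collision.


xi = 1 + (A-1)^2/(2A) * ln((A-1)/(A+1))
xi = 1 + (147-1)^2/(2*147) * ln((147-1)/(147 +1))
xi = 0.013544

0.013544


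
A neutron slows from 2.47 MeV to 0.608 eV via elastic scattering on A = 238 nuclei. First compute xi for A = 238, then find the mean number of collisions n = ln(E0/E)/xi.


xi = 1 + (A-1)^2/(2A)*ln((A-1)/(A+1)) = 0.008379872 (for A = 238)
n = ln(E0/E) / xi
n = ln(2.47e6 / 0.608) / 0.008379872
n = ln(4.062500e+06) / 0.008379872 = 1815.9

1815.9


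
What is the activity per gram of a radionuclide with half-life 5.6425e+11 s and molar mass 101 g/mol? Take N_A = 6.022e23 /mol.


lambda = ln(2) / t_half = ln(2) / 5.6425e+11 = 1.228440e-12 /s
SA = lambda * N_A / M
SA = 1.228440e-12 * 6.022e23 / 101
SA = 7.3244e+09 Bq/g

7.3244e+09


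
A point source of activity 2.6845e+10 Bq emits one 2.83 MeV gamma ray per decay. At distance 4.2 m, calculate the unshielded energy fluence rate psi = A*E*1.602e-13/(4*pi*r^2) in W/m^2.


psi = A * E * 1.602e-13 / (4*pi*r^2)
psi = 2.6845e+10 * 2.83 * 1.602e-13 / (4*pi*4.2^2)
psi = 5.4904e-05 W/m^2

5.4904e-05


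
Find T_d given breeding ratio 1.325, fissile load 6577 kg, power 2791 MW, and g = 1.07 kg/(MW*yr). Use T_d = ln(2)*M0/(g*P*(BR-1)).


Breeding gain G = BR - 1 = 1.325 - 1 = 0.325
Fissile production rate = g * P * G = 1.07 * 2791 * 0.325 = 970.57025 kg/yr
T_d = ln(2) * M0 / (g * P * G)
T_d = ln(2) * 6577 / 970.57025 = 4.6971 yr

4.6971


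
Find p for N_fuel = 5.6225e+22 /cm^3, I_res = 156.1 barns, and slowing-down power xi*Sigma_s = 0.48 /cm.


p = exp(-N * I * 1e-24 / (xi*Sigma_s))
p = exp(-5.6225e+22 * 156.1 * 1e-24 / 0.48)
p = 1.1455e-08

1.1455e-08


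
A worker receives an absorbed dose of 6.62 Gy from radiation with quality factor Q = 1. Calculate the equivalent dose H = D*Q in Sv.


H = D * Q
H = 6.62 * 1
H = 6.6200 Sv

6.6200


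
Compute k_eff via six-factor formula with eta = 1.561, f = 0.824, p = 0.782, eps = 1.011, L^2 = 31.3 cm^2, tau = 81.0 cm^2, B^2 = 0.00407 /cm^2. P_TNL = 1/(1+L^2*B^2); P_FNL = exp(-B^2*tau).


k_inf = eta*f*p*eps = 1.561*0.824*0.782*1.011 = 1.016923
P_TNL = 1/(1 + L^2*B^2) = 1/(1 + 31.3*0.00407) = 0.8870037
P_FNL = exp(-B^2*tau) = exp(-0.00407*81.0) = 0.7191610
k_eff = k_inf * P_TNL * P_FNL = 1.016923 * 0.8870037 * 0.7191610
k_eff = 0.64869

0.64869


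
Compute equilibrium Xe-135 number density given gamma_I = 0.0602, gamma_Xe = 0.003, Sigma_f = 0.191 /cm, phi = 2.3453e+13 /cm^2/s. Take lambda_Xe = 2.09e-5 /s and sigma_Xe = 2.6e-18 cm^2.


Xe_eq = (gamma_I + gamma_Xe) * Sigma_f * phi / (lambda_Xe + sigma_Xe * phi)
Numerator = (0.0602 + 0.003) * 0.191 * 2.3453e+13 = 2.831059e+11
Denominator = 2.09e-5 + 2.6e-18 * 2.3453e+13 = 8.187780e-05
Xe_eq = 2.831059e+11 / 8.187780e-05 = 3.4577e+15 /cm^3

3.4577e+15


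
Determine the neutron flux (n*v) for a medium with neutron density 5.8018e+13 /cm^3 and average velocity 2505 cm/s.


phi = n * v
phi = 5.8018e+13 * 2505
phi = 1.4534e+17 /cm^2/s

1.4534e+17


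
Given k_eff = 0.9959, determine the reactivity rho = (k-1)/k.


rho = (k_eff - 1) / k_eff
rho = (0.9959 - 1) / 0.9959
rho = -0.0041169

-0.0041169


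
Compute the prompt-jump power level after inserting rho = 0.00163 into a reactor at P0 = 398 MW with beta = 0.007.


P1/P0 = beta / (beta - rho)
P1/P0 = 0.007 / (0.007 - 0.00163) = 1.303538
P1 = 398 * 1.303538 = 518.81 MW

518.81


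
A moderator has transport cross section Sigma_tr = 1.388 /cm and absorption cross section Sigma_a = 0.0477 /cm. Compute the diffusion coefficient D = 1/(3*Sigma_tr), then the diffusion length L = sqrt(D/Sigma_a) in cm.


D = 1 / (3 * Sigma_tr) = 1 / (3 * 1.388) = 0.2401537 cm
L = sqrt(D / Sigma_a)
L = sqrt(0.2401537 / 0.0477)
L = 2.2438 cm

2.2438


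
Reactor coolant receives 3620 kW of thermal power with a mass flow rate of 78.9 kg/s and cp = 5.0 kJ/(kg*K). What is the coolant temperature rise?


dT = Q / (m_dot * cp)
dT = 3620 / (78.9 * 5.0)
dT = 9.1762 C

9.1762


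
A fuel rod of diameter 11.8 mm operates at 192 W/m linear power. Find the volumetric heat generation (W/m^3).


r = D / 2 / 1000 = 11.8 / 2 / 1000 = 0.0059 m
q''' = q' / (pi * r^2)
q''' = 192 / (pi * 0.0059^2)
q''' = 1.7557e+06 W/m^3

1.7557e+06


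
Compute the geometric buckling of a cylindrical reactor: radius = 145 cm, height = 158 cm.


B^2 = (2.405/R)^2 + (pi/H)^2
B^2 = (2.405/145)^2 + (pi/158)^2
B^2 = 6.7046e-04 /cm^2

6.7046e-04


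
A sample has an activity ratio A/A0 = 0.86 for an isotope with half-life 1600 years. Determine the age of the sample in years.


lambda = ln(2) / t_half = ln(2) / 1600 = 4.332170e-04 /yr
t = -ln(A/A0) / lambda
t = -ln(0.86) / 4.332170e-04
t = 348.15 yr

348.15


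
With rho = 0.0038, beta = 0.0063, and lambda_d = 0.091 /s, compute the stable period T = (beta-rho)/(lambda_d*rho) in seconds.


T = (beta - rho) / (lambda_d * rho)
T = (0.0063 - 0.0038) / (0.091 * 0.0038)
T = 7.2296 s

7.2296


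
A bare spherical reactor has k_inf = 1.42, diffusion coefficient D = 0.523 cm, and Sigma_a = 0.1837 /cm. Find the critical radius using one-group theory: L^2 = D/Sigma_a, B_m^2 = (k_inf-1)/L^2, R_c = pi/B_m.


L^2 = D / Sigma_a = 0.523 / 0.1837 = 2.847033 cm^2
B_m^2 = (k_inf - 1) / L^2 = (1.42 - 1) / 2.847033 = 0.1475220 /cm^2
For a bare sphere: B_g = pi/R, so R_c = pi / sqrt(B_m^2)
R_c = pi / sqrt(0.1475220) = 8.1794 cm

8.1794


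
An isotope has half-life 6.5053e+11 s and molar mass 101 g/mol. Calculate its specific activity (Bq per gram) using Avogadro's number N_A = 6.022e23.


lambda = ln(2) / t_half = ln(2) / 6.5053e+11 = 1.065511e-12 /s
SA = lambda * N_A / M
SA = 1.065511e-12 * 6.022e23 / 101
SA = 6.3530e+09 Bq/g

6.3530e+09


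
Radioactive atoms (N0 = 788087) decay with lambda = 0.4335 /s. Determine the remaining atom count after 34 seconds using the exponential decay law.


N = N0 * exp(-lambda * t)
N = 788087 * exp(-0.4335 * 34)
N = 0.31297

0.31297


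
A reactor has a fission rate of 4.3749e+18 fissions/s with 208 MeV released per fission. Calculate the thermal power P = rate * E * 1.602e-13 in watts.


P = fission_rate * E_MeV * 1.602e-13
P = 4.3749e+18 * 208 * 1.602e-13
P = 1.4578e+08 W

1.4578e+08


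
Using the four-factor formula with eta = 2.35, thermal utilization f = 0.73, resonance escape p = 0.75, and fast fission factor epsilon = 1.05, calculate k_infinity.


k_inf = eta * f * p * epsilon
k_inf = 2.35 * 0.73 * 0.75 * 1.05
k_inf = 1.3510

1.3510


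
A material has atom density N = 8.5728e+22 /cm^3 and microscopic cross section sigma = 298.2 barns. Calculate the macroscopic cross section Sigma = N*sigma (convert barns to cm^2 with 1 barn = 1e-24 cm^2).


Sigma = N * sigma_barns * 1e-24
Sigma = 8.5728e+22 * 298.2 * 1e-24
Sigma = 25.564 /cm

25.564


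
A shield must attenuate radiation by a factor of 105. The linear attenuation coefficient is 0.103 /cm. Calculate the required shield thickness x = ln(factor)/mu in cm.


x = ln(factor) / mu
x = ln(105) / 0.103
x = 45.184 cm

45.184


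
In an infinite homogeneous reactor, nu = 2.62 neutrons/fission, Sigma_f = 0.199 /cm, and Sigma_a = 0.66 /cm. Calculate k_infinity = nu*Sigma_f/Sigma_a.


k_inf = nu * Sigma_f / Sigma_a
k_inf = 2.62 * 0.199 / 0.66
k_inf = 0.78997

0.78997


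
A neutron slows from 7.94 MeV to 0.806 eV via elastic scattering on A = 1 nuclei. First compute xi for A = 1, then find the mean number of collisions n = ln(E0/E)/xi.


xi = 1 + (A-1)^2/(2A)*ln((A-1)/(A+1)) = 1 (for A = 1)
n = ln(E0/E) / xi
n = ln(7.94e6 / 0.806) / 1
n = ln(9.851117e+06) / 1 = 16.103

16.103


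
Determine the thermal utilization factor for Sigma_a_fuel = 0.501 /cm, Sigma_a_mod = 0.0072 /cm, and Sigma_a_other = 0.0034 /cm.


f = Sigma_a_fuel / (Sigma_a_fuel + Sigma_a_mod + Sigma_a_other)
f = 0.501 / (0.501 + 0.0072 + 0.0034)
f = 0.97928

0.97928


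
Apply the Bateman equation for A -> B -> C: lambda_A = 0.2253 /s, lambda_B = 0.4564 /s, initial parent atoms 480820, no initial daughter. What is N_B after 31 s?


N_B(t) = lambda_A * N_A0 / (lambda_B - lambda_A) * [exp(-lambda_A*t) - exp(-lambda_B*t)]
exp(-0.2253*31) = 9.263115e-04; exp(-0.4564*31) = 7.168494e-07
N_B = 0.2253 * 480820 / (0.4564 - 0.2253) * (9.263115e-04 - 7.168494e-07)
N_B = 433.87

433.87


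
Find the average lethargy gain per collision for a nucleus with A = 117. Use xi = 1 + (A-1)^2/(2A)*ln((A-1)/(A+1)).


xi = 1 + (A-1)^2/(2A) * ln((A-1)/(A+1))
xi = 1 + (117-1)^2/(2*117) * ln((117-1)/(117 +1))
xi = 0.016997

0.016997


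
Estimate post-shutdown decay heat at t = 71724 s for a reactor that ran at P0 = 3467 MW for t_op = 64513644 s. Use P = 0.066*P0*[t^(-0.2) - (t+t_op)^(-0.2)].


P/P0 = 0.066 * [t^(-0.2) - (t + t_op)^(-0.2)]
P/P0 = 0.066 * [71724^(-0.2) - (71724 + 64513644)^(-0.2)]
P/P0 = 0.066 * [0.1068728 - 0.02741405] = 0.005244278
P = 3467 * 0.005244278 = 18.182 MW

18.182


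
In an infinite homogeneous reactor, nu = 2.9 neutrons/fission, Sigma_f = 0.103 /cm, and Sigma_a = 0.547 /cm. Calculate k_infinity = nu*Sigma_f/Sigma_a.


k_inf = nu * Sigma_f / Sigma_a
k_inf = 2.9 * 0.103 / 0.547
k_inf = 0.54607

0.54607


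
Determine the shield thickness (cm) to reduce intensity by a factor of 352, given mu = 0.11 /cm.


x = ln(factor) / mu
x = ln(352) / 0.11
x = 53.306 cm

53.306


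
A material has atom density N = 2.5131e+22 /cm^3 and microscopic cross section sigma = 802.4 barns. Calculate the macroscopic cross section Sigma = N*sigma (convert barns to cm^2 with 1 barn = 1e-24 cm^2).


Sigma = N * sigma_barns * 1e-24
Sigma = 2.5131e+22 * 802.4 * 1e-24
Sigma = 20.165 /cm

20.165


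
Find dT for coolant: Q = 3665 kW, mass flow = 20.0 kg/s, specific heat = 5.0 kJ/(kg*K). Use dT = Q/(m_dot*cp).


dT = Q / (m_dot * cp)
dT = 3665 / (20.0 * 5.0)
dT = 36.650 C

36.650


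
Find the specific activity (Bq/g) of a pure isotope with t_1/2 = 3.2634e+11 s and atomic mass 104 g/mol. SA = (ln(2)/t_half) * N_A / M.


lambda = ln(2) / t_half = ln(2) / 3.2634e+11 = 2.124003e-12 /s
SA = lambda * N_A / M
SA = 2.124003e-12 * 6.022e23 / 104
SA = 1.2299e+10 Bq/g

1.2299e+10


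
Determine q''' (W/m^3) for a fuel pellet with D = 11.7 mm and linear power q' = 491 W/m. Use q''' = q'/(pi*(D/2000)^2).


r = D / 2 / 1000 = 11.7 / 2 / 1000 = 0.00585 m
q''' = q' / (pi * r^2)
q''' = 491 / (pi * 0.00585^2)
q''' = 4.5669e+06 W/m^3

4.5669e+06


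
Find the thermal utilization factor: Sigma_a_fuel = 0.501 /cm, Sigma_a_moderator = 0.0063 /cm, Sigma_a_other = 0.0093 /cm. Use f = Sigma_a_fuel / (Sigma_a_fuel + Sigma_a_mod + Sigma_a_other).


f = Sigma_a_fuel / (Sigma_a_fuel + Sigma_a_mod + Sigma_a_other)
f = 0.501 / (0.501 + 0.0063 + 0.0093)
f = 0.96980

0.96980


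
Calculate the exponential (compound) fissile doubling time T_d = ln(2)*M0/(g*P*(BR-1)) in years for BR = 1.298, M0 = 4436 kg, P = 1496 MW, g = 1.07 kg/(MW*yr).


Breeding gain G = BR - 1 = 1.298 - 1 = 0.298
Fissile production rate = g * P * G = 1.07 * 1496 * 0.298 = 477.01456 kg/yr
T_d = ln(2) * M0 / (g * P * G)
T_d = ln(2) * 4436 / 477.01456 = 6.4459 yr

6.4459


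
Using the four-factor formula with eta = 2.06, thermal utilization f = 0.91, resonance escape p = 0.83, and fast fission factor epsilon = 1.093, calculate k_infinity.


k_inf = eta * f * p * epsilon
k_inf = 2.06 * 0.91 * 0.83 * 1.093
k_inf = 1.7006

1.7006


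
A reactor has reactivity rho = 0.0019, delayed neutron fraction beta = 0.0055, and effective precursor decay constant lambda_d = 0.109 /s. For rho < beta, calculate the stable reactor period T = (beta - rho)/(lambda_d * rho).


T = (beta - rho) / (lambda_d * rho)
T = (0.0055 - 0.0019) / (0.109 * 0.0019)
T = 17.383 s

17.383


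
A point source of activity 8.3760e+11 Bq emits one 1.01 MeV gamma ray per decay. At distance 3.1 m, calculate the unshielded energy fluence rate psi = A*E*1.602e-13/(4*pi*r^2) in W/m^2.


psi = A * E * 1.602e-13 / (4*pi*r^2)
psi = 8.3760e+11 * 1.01 * 1.602e-13 / (4*pi*3.1^2)
psi = 0.0011222 W/m^2

0.0011222


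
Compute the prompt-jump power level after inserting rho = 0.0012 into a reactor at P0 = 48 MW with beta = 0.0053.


P1/P0 = beta / (beta - rho)
P1/P0 = 0.0053 / (0.0053 - 0.0012) = 1.292683
P1 = 48 * 1.292683 = 62.049 MW

62.049


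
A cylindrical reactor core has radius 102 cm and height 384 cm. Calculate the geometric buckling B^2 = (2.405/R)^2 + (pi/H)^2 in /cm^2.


B^2 = (2.405/R)^2 + (pi/H)^2
B^2 = (2.405/102)^2 + (pi/384)^2
B^2 = 6.2287e-04 /cm^2

6.2287e-04


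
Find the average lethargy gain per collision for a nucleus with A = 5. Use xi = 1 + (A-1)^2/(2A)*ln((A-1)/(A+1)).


xi = 1 + (A-1)^2/(2A) * ln((A-1)/(A+1))
xi = 1 + (5-1)^2/(2*5) * ln((5-1)/(5 +1))
xi = 0.35126

0.35126


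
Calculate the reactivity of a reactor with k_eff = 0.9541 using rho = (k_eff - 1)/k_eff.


rho = (k_eff - 1) / k_eff
rho = (0.9541 - 1) / 0.9541
rho = -0.048108

-0.048108


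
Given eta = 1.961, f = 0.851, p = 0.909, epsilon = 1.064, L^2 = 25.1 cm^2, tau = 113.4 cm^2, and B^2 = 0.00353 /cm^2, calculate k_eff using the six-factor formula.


k_inf = eta*f*p*eps = 1.961*0.851*0.909*1.064 = 1.614034
P_TNL = 1/(1 + L^2*B^2) = 1/(1 + 25.1*0.00353) = 0.9186085
P_FNL = exp(-B^2*tau) = exp(-0.00353*113.4) = 0.6701176
k_eff = k_inf * P_TNL * P_FNL = 1.614034 * 0.9186085 * 0.6701176
k_eff = 0.99356

0.99356


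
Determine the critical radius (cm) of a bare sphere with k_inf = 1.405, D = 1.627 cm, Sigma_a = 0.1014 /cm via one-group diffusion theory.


L^2 = D / Sigma_a = 1.627 / 0.1014 = 16.04536 cm^2
B_m^2 = (k_inf - 1) / L^2 = (1.405 - 1) / 16.04536 = 0.02524094 /cm^2
For a bare sphere: B_g = pi/R, so R_c = pi / sqrt(B_m^2)
R_c = pi / sqrt(0.02524094) = 19.774 cm

19.774


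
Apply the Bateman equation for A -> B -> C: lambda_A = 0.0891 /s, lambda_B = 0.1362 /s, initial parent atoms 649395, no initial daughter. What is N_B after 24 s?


N_B(t) = lambda_A * N_A0 / (lambda_B - lambda_A) * [exp(-lambda_A*t) - exp(-lambda_B*t)]
exp(-0.0891*24) = 0.1178432; exp(-0.1362*24) = 0.03805206
N_B = 0.0891 * 649395 / (0.1362 - 0.0891) * (0.1178432 - 0.03805206)
N_B = 98021

98021


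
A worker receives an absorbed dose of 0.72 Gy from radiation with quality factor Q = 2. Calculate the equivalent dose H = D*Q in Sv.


H = D * Q
H = 0.72 * 2
H = 1.4400 Sv

1.4400


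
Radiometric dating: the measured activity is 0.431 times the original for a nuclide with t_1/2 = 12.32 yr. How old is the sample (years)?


lambda = ln(2) / t_half = ln(2) / 12.32 = 0.05626195 /yr
t = -ln(A/A0) / lambda
t = -ln(0.431) / 0.05626195
t = 14.959 yr

14.959


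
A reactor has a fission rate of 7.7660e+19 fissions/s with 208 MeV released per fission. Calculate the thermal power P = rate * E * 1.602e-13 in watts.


P = fission_rate * E_MeV * 1.602e-13
P = 7.7660e+19 * 208 * 1.602e-13
P = 2.5878e+09 W

2.5878e+09


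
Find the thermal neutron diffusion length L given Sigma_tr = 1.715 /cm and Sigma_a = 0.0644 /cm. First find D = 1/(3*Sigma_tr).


D = 1 / (3 * Sigma_tr) = 1 / (3 * 1.715) = 0.1943635 cm
L = sqrt(D / Sigma_a)
L = sqrt(0.1943635 / 0.0644)
L = 1.7373 cm

1.7373


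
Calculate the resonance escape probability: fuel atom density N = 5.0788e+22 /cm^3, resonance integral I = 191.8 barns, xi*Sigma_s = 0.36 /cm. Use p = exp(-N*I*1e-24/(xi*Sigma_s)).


p = exp(-N * I * 1e-24 / (xi*Sigma_s))
p = exp(-5.0788e+22 * 191.8 * 1e-24 / 0.36)
p = 1.7723e-12

1.7723e-12


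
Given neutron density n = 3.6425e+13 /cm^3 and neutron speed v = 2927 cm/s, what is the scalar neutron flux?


phi = n * v
phi = 3.6425e+13 * 2927
phi = 1.0662e+17 /cm^2/s

1.0662e+17


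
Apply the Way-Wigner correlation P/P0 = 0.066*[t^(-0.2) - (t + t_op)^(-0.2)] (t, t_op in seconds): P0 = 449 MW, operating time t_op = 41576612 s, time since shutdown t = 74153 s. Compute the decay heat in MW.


P/P0 = 0.066 * [t^(-0.2) - (t + t_op)^(-0.2)]
P/P0 = 0.066 * [74153^(-0.2) - (74153 + 41576612)^(-0.2)]
P/P0 = 0.066 * [0.1061633 - 0.02992784] = 0.005031540
P = 449 * 0.005031540 = 2.2592 MW

2.2592


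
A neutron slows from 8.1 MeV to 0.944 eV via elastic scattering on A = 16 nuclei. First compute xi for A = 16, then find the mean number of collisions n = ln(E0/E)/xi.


xi = 1 + (A-1)^2/(2A)*ln((A-1)/(A+1)) = 0.1199467 (for A = 16)
n = ln(E0/E) / xi
n = ln(8.1e6 / 0.944) / 0.1199467
n = ln(8.580508e+06) / 0.1199467 = 133.10

133.10


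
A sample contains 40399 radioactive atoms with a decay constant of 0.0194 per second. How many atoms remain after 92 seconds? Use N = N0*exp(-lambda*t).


N = N0 * exp(-lambda * t)
N = 40399 * exp(-0.0194 * 92)
N = 6780.2

6780.2


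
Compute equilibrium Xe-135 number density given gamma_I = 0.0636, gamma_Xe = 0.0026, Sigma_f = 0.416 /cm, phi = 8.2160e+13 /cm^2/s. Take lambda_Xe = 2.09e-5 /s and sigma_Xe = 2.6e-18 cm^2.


Xe_eq = (gamma_I + gamma_Xe) * Sigma_f * phi / (lambda_Xe + sigma_Xe * phi)
Numerator = (0.0636 + 0.0026) * 0.416 * 8.2160e+13 = 2.262621e+12
Denominator = 2.09e-5 + 2.6e-18 * 8.2160e+13 = 2.345160e-04
Xe_eq = 2.262621e+12 / 2.345160e-04 = 9.6480e+15 /cm^3

9.6480e+15


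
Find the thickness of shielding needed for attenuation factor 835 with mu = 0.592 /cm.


x = ln(factor) / mu
x = ln(835) / 0.592
x = 11.364 cm

11.364


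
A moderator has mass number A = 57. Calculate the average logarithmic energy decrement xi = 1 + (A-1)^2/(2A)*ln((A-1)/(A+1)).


xi = 1 + (A-1)^2/(2A) * ln((A-1)/(A+1))
xi = 1 + (57-1)^2/(2*57) * ln((57-1)/(57 +1))
xi = 0.034681

0.034681


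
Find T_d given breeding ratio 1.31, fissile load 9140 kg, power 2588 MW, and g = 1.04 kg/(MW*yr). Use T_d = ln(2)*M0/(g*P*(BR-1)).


Breeding gain G = BR - 1 = 1.31 - 1 = 0.31
Fissile production rate = g * P * G = 1.04 * 2588 * 0.31 = 834.3712 kg/yr
T_d = ln(2) * M0 / (g * P * G)
T_d = ln(2) * 9140 / 834.3712 = 7.5930 yr

7.5930


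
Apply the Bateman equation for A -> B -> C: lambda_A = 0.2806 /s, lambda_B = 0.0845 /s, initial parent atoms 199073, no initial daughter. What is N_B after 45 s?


N_B(t) = lambda_A * N_A0 / (lambda_B - lambda_A) * [exp(-lambda_A*t) - exp(-lambda_B*t)]
exp(-0.2806*45) = 3.282189e-06; exp(-0.0845*45) = 0.02231491
N_B = 0.2806 * 199073 / (0.0845 - 0.2806) * (3.282189e-06 - 0.02231491)
N_B = 6355.6

6355.6


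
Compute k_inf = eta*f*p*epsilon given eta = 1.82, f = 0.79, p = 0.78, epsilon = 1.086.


k_inf = eta * f * p * epsilon
k_inf = 1.82 * 0.79 * 0.78 * 1.086
k_inf = 1.2179

1.2179


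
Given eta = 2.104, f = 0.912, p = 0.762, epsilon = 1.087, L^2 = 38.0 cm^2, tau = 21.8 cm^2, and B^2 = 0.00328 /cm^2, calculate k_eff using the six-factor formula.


k_inf = eta*f*p*eps = 2.104*0.912*0.762*1.087 = 1.589370
P_TNL = 1/(1 + L^2*B^2) = 1/(1 + 38.0*0.00328) = 0.8891734
P_FNL = exp(-B^2*tau) = exp(-0.00328*21.8) = 0.9309926
k_eff = k_inf * P_TNL * P_FNL = 1.589370 * 0.8891734 * 0.9309926
k_eff = 1.3157

1.3157


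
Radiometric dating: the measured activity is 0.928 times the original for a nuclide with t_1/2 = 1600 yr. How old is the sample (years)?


lambda = ln(2) / t_half = ln(2) / 1600 = 4.332170e-04 /yr
t = -ln(A/A0) / lambda
t = -ln(0.928) / 4.332170e-04
t = 172.49 yr

172.49


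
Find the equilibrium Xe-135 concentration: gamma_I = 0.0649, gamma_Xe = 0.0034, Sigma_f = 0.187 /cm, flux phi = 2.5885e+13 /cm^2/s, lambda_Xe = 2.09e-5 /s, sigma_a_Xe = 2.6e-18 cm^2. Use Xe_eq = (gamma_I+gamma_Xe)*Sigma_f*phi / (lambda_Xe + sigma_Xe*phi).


Xe_eq = (gamma_I + gamma_Xe) * Sigma_f * phi / (lambda_Xe + sigma_Xe * phi)
Numerator = (0.0649 + 0.0034) * 0.187 * 2.5885e+13 = 3.306058e+11
Denominator = 2.09e-5 + 2.6e-18 * 2.5885e+13 = 8.820100e-05
Xe_eq = 3.306058e+11 / 8.820100e-05 = 3.7483e+15 /cm^3

3.7483e+15


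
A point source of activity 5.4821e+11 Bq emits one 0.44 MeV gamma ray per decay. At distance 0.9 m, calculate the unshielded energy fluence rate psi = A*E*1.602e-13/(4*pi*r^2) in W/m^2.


psi = A * E * 1.602e-13 / (4*pi*r^2)
psi = 5.4821e+11 * 0.44 * 1.602e-13 / (4*pi*0.9^2)
psi = 0.0037964 W/m^2

0.0037964


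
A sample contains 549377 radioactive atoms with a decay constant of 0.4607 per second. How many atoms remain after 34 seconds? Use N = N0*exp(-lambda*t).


N = N0 * exp(-lambda * t)
N = 549377 * exp(-0.4607 * 34)
N = 0.086530

0.086530


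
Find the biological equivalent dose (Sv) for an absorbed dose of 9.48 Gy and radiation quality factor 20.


H = D * Q
H = 9.48 * 20
H = 189.60 Sv

189.60


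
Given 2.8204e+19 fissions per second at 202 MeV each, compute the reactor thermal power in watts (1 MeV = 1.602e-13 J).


P = fission_rate * E_MeV * 1.602e-13
P = 2.8204e+19 * 202 * 1.602e-13
P = 9.1269e+08 W

9.1269e+08


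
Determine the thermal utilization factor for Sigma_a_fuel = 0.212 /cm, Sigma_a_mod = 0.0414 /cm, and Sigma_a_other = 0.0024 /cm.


f = Sigma_a_fuel / (Sigma_a_fuel + Sigma_a_mod + Sigma_a_other)
f = 0.212 / (0.212 + 0.0414 + 0.0024)
f = 0.82877

0.82877


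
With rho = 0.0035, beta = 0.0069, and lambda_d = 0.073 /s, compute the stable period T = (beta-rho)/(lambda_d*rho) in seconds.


T = (beta - rho) / (lambda_d * rho)
T = (0.0069 - 0.0035) / (0.073 * 0.0035)
T = 13.307 s

13.307


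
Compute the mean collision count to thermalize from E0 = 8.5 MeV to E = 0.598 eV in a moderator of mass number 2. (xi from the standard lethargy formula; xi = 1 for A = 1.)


xi = 1 + (A-1)^2/(2A)*ln((A-1)/(A+1)) = 0.7253469 (for A = 2)
n = ln(E0/E) / xi
n = ln(8.5e6 / 0.598) / 0.7253469
n = ln(1.421405e+07) / 0.7253469 = 22.706

22.706


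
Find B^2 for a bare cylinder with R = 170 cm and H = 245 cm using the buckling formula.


B^2 = (2.405/R)^2 + (pi/H)^2
B^2 = (2.405/170)^2 + (pi/245)^2
B^2 = 3.6456e-04 /cm^2

3.6456e-04


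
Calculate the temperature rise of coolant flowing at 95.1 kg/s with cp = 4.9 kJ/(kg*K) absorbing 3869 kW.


dT = Q / (m_dot * cp)
dT = 3869 / (95.1 * 4.9)
dT = 8.3028 C

8.3028


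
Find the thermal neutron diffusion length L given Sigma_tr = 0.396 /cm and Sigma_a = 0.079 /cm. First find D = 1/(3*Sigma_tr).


D = 1 / (3 * Sigma_tr) = 1 / (3 * 0.396) = 0.8417508 cm
L = sqrt(D / Sigma_a)
L = sqrt(0.8417508 / 0.079)
L = 3.2642 cm

3.2642


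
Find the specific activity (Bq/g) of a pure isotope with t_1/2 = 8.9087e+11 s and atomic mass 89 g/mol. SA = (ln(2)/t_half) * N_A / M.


lambda = ln(2) / t_half = ln(2) / 8.9087e+11 = 7.780565e-13 /s
SA = lambda * N_A / M
SA = 7.780565e-13 * 6.022e23 / 89
SA = 5.2646e+09 Bq/g

5.2646e+09


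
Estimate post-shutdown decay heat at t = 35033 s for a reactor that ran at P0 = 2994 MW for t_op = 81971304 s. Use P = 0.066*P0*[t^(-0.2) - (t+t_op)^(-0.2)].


P/P0 = 0.066 * [t^(-0.2) - (t + t_op)^(-0.2)]
P/P0 = 0.066 * [35033^(-0.2) - (35033 + 81971304)^(-0.2)]
P/P0 = 0.066 * [0.1233402 - 0.02613548] = 0.006415512
P = 2994 * 0.006415512 = 19.208 MW

19.208


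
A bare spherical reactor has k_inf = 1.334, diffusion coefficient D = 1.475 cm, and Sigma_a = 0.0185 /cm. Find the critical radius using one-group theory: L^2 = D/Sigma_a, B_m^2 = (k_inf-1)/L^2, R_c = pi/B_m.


L^2 = D / Sigma_a = 1.475 / 0.0185 = 79.72973 cm^2
B_m^2 = (k_inf - 1) / L^2 = (1.334 - 1) / 79.72973 = 0.004189153 /cm^2
For a bare sphere: B_g = pi/R, so R_c = pi / sqrt(B_m^2)
R_c = pi / sqrt(0.004189153) = 48.539 cm

48.539


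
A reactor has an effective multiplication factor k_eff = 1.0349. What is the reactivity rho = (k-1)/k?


rho = (k_eff - 1) / k_eff
rho = (1.0349 - 1) / 1.0349
rho = 0.033723

0.033723


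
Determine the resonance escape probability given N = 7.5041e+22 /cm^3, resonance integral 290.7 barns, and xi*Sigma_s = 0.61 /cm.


p = exp(-N * I * 1e-24 / (xi*Sigma_s))
p = exp(-7.5041e+22 * 290.7 * 1e-24 / 0.61)
p = 2.9447e-16

2.9447e-16


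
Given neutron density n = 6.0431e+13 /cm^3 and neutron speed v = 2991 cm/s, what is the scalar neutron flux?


phi = n * v
phi = 6.0431e+13 * 2991
phi = 1.8075e+17 /cm^2/s

1.8075e+17


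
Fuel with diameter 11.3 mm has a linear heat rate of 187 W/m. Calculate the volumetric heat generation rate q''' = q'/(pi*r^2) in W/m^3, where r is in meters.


r = D / 2 / 1000 = 11.3 / 2 / 1000 = 0.00565 m
q''' = q' / (pi * r^2)
q''' = 187 / (pi * 0.00565^2)
q''' = 1.8646e+06 W/m^3

1.8646e+06


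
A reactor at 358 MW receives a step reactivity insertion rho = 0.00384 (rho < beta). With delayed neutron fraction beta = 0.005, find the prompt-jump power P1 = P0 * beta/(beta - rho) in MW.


P1/P0 = beta / (beta - rho)
P1/P0 = 0.005 / (0.005 - 0.00384) = 4.310345
P1 = 358 * 4.310345 = 1543.1 MW

1543.1


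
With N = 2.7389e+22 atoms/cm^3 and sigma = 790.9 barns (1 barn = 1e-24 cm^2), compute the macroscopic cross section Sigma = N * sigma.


Sigma = N * sigma_barns * 1e-24
Sigma = 2.7389e+22 * 790.9 * 1e-24
Sigma = 21.662 /cm

21.662


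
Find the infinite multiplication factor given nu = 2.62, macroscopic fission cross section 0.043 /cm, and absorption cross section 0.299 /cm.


k_inf = nu * Sigma_f / Sigma_a
k_inf = 2.62 * 0.043 / 0.299
k_inf = 0.37679

0.37679


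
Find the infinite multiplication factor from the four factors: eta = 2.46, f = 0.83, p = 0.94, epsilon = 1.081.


k_inf = eta * f * p * epsilon
k_inf = 2.46 * 0.83 * 0.94 * 1.081
k_inf = 2.0748

2.0748


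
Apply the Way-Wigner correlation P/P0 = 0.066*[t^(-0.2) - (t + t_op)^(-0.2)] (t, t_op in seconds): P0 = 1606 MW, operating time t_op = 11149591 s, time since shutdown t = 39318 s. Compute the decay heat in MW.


P/P0 = 0.066 * [t^(-0.2) - (t + t_op)^(-0.2)]
P/P0 = 0.066 * [39318^(-0.2) - (39318 + 11149591)^(-0.2)]
P/P0 = 0.066 * [0.1205263 - 0.03892624] = 0.005385604
P = 1606 * 0.005385604 = 8.6493 MW

8.6493


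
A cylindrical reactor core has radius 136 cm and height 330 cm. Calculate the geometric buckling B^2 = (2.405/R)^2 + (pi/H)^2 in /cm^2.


B^2 = (2.405/R)^2 + (pi/H)^2
B^2 = (2.405/136)^2 + (pi/330)^2
B^2 = 4.0335e-04 /cm^2

4.0335e-04


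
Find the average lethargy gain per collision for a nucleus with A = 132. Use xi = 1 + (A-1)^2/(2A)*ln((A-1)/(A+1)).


xi = 1 + (A-1)^2/(2A) * ln((A-1)/(A+1))
xi = 1 + (132-1)^2/(2*132) * ln((132-1)/(132 +1))
xi = 0.015075

0.015075


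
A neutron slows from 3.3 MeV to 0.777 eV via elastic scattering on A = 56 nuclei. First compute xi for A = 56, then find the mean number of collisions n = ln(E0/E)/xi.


xi = 1 + (A-1)^2/(2A)*ln((A-1)/(A+1)) = 0.03529286 (for A = 56)
n = ln(E0/E) / xi
n = ln(3.3e6 / 0.777) / 0.03529286
n = ln(4.247104e+06) / 0.03529286 = 432.43

432.43


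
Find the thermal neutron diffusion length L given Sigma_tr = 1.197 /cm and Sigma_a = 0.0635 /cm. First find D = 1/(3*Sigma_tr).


D = 1 / (3 * Sigma_tr) = 1 / (3 * 1.197) = 0.2784740 cm
L = sqrt(D / Sigma_a)
L = sqrt(0.2784740 / 0.0635)
L = 2.0941 cm

2.0941


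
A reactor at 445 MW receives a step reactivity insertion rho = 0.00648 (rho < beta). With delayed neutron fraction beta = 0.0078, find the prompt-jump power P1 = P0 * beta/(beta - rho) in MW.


P1/P0 = beta / (beta - rho)
P1/P0 = 0.0078 / (0.0078 - 0.00648) = 5.909091
P1 = 445 * 5.909091 = 2629.5 MW

2629.5


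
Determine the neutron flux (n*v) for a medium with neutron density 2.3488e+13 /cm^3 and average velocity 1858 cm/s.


phi = n * v
phi = 2.3488e+13 * 1858
phi = 4.3641e+16 /cm^2/s

4.3641e+16


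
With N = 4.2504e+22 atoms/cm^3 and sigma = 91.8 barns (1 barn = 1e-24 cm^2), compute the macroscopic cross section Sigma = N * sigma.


Sigma = N * sigma_barns * 1e-24
Sigma = 4.2504e+22 * 91.8 * 1e-24
Sigma = 3.9019 /cm

3.9019


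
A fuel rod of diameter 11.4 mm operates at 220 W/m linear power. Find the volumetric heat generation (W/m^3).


r = D / 2 / 1000 = 11.4 / 2 / 1000 = 0.0057 m
q''' = q' / (pi * r^2)
q''' = 220 / (pi * 0.0057^2)
q''' = 2.1554e+06 W/m^3

2.1554e+06


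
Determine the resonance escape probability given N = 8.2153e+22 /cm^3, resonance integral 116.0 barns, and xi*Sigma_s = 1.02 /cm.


p = exp(-N * I * 1e-24 / (xi*Sigma_s))
p = exp(-8.2153e+22 * 116.0 * 1e-24 / 1.02)
p = 8.7586e-05

8.7586e-05


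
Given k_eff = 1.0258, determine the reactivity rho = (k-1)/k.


rho = (k_eff - 1) / k_eff
rho = (1.0258 - 1) / 1.0258
rho = 0.025151

0.025151


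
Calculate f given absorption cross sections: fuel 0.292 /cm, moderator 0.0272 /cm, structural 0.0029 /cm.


f = Sigma_a_fuel / (Sigma_a_fuel + Sigma_a_mod + Sigma_a_other)
f = 0.292 / (0.292 + 0.0272 + 0.0029)
f = 0.90655

0.90655


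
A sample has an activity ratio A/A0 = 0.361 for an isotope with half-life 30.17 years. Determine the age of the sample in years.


lambda = ln(2) / t_half = ln(2) / 30.17 = 0.02297472 /yr
t = -ln(A/A0) / lambda
t = -ln(0.361) / 0.02297472
t = 44.348 yr

44.348


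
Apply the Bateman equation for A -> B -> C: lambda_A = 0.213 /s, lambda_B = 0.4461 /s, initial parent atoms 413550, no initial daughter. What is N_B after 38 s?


N_B(t) = lambda_A * N_A0 / (lambda_B - lambda_A) * [exp(-lambda_A*t) - exp(-lambda_B*t)]
exp(-0.213*38) = 3.053658e-04; exp(-0.4461*38) = 4.344370e-08
N_B = 0.213 * 413550 / (0.4461 - 0.213) * (3.053658e-04 - 4.344370e-08)
N_B = 115.38

115.38


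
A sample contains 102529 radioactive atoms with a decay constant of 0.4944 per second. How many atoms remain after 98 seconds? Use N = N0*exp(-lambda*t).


N = N0 * exp(-lambda * t)
N = 102529 * exp(-0.4944 * 98)
N = 9.3059e-17

9.3059e-17


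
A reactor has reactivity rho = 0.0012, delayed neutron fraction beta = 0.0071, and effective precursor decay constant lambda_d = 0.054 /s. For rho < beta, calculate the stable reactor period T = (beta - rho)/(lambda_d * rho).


T = (beta - rho) / (lambda_d * rho)
T = (0.0071 - 0.0012) / (0.054 * 0.0012)
T = 91.049 s

91.049


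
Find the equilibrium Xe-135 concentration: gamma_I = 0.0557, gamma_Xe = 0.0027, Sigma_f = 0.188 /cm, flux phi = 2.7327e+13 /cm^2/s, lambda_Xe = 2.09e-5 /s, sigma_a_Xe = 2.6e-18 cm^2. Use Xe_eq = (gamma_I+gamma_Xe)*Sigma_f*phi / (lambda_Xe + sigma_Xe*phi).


Xe_eq = (gamma_I + gamma_Xe) * Sigma_f * phi / (lambda_Xe + sigma_Xe * phi)
Numerator = (0.0557 + 0.0027) * 0.188 * 2.7327e+13 = 3.000286e+11
Denominator = 2.09e-5 + 2.6e-18 * 2.7327e+13 = 9.195020e-05
Xe_eq = 3.000286e+11 / 9.195020e-05 = 3.2629e+15 /cm^3

3.2629e+15


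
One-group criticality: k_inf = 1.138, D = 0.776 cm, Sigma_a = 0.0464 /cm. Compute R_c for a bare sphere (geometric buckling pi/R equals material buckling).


L^2 = D / Sigma_a = 0.776 / 0.0464 = 16.72414 cm^2
B_m^2 = (k_inf - 1) / L^2 = (1.138 - 1) / 16.72414 = 0.008251545 /cm^2
For a bare sphere: B_g = pi/R, so R_c = pi / sqrt(B_m^2)
R_c = pi / sqrt(0.008251545) = 34.585 cm

34.585


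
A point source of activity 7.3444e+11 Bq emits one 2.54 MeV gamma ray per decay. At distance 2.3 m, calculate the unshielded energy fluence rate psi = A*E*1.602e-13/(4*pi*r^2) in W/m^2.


psi = A * E * 1.602e-13 / (4*pi*r^2)
psi = 7.3444e+11 * 2.54 * 1.602e-13 / (4*pi*2.3^2)
psi = 0.0044956 W/m^2

0.0044956


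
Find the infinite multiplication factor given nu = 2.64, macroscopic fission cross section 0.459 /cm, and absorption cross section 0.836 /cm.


k_inf = nu * Sigma_f / Sigma_a
k_inf = 2.64 * 0.459 / 0.836
k_inf = 1.4495

1.4495


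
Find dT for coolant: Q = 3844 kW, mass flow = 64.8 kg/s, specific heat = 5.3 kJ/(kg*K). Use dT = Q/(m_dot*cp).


dT = Q / (m_dot * cp)
dT = 3844 / (64.8 * 5.3)
dT = 11.193 C

11.193


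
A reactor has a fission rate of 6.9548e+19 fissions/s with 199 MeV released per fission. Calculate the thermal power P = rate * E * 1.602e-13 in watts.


P = fission_rate * E_MeV * 1.602e-13
P = 6.9548e+19 * 199 * 1.602e-13
P = 2.2172e+09 W

2.2172e+09


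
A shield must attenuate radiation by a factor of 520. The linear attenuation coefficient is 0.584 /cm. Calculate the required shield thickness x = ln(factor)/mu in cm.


x = ln(factor) / mu
x = ln(520) / 0.584
x = 10.709 cm

10.709


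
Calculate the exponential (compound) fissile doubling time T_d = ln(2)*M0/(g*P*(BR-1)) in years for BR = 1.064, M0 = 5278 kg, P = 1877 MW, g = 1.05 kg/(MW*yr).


Breeding gain G = BR - 1 = 1.064 - 1 = 0.064
Fissile production rate = g * P * G = 1.05 * 1877 * 0.064 = 126.1344 kg/yr
T_d = ln(2) * M0 / (g * P * G)
T_d = ln(2) * 5278 / 126.1344 = 29.004 yr

29.004


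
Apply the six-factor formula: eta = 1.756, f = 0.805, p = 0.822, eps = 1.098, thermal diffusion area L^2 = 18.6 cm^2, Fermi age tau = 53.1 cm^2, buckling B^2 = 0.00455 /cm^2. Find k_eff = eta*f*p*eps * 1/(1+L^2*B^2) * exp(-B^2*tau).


k_inf = eta*f*p*eps = 1.756*0.805*0.822*1.098 = 1.275835
P_TNL = 1/(1 + L^2*B^2) = 1/(1 + 18.6*0.00455) = 0.9219734
P_FNL = exp(-B^2*tau) = exp(-0.00455*53.1) = 0.7853663
k_eff = k_inf * P_TNL * P_FNL = 1.275835 * 0.9219734 * 0.7853663
k_eff = 0.92382

0.92382
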